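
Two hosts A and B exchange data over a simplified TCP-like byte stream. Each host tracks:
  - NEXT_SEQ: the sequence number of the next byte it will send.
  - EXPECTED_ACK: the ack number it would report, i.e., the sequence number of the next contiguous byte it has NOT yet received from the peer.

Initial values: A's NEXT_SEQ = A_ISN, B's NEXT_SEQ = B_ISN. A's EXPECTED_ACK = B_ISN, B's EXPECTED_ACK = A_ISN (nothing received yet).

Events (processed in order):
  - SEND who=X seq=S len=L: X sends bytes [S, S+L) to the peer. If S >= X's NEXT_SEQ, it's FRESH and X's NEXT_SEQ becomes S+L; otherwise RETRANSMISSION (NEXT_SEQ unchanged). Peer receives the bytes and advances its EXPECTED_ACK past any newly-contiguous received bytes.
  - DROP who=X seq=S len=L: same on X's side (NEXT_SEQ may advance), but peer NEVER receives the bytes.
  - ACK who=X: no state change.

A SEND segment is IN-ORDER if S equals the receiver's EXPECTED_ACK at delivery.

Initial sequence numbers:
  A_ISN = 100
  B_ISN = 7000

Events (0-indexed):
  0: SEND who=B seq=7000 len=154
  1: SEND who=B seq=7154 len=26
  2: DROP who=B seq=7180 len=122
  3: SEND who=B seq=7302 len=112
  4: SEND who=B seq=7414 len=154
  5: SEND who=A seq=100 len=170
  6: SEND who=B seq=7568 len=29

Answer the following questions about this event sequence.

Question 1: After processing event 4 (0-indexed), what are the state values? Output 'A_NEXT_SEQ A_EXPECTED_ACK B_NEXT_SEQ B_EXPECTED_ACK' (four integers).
After event 0: A_seq=100 A_ack=7154 B_seq=7154 B_ack=100
After event 1: A_seq=100 A_ack=7180 B_seq=7180 B_ack=100
After event 2: A_seq=100 A_ack=7180 B_seq=7302 B_ack=100
After event 3: A_seq=100 A_ack=7180 B_seq=7414 B_ack=100
After event 4: A_seq=100 A_ack=7180 B_seq=7568 B_ack=100

100 7180 7568 100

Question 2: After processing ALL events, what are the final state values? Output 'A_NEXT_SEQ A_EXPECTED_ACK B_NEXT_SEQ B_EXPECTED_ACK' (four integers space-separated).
Answer: 270 7180 7597 270

Derivation:
After event 0: A_seq=100 A_ack=7154 B_seq=7154 B_ack=100
After event 1: A_seq=100 A_ack=7180 B_seq=7180 B_ack=100
After event 2: A_seq=100 A_ack=7180 B_seq=7302 B_ack=100
After event 3: A_seq=100 A_ack=7180 B_seq=7414 B_ack=100
After event 4: A_seq=100 A_ack=7180 B_seq=7568 B_ack=100
After event 5: A_seq=270 A_ack=7180 B_seq=7568 B_ack=270
After event 6: A_seq=270 A_ack=7180 B_seq=7597 B_ack=270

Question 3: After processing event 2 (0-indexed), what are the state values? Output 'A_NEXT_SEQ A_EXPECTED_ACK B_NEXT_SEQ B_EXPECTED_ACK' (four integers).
After event 0: A_seq=100 A_ack=7154 B_seq=7154 B_ack=100
After event 1: A_seq=100 A_ack=7180 B_seq=7180 B_ack=100
After event 2: A_seq=100 A_ack=7180 B_seq=7302 B_ack=100

100 7180 7302 100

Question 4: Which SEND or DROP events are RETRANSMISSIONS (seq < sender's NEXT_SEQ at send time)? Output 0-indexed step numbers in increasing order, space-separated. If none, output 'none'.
Step 0: SEND seq=7000 -> fresh
Step 1: SEND seq=7154 -> fresh
Step 2: DROP seq=7180 -> fresh
Step 3: SEND seq=7302 -> fresh
Step 4: SEND seq=7414 -> fresh
Step 5: SEND seq=100 -> fresh
Step 6: SEND seq=7568 -> fresh

Answer: none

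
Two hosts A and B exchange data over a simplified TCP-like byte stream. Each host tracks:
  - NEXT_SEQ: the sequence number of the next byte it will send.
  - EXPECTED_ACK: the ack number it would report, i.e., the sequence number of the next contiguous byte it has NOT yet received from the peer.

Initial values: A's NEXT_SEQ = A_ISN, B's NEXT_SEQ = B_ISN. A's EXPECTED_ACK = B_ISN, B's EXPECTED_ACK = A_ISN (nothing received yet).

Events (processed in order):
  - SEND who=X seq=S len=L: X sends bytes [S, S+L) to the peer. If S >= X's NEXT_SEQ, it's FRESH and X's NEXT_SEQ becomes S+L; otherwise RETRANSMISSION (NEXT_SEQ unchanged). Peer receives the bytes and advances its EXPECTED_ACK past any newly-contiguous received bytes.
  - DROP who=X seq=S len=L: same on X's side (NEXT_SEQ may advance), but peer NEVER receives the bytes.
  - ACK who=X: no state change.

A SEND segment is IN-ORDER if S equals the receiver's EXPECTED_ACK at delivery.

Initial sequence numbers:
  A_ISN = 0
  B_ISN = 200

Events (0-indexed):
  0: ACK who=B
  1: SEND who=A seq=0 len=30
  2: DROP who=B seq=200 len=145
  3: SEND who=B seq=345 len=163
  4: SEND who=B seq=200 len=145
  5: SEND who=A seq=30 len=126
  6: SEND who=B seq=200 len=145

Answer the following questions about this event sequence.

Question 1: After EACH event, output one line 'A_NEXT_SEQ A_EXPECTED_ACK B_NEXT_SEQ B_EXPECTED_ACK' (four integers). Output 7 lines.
0 200 200 0
30 200 200 30
30 200 345 30
30 200 508 30
30 508 508 30
156 508 508 156
156 508 508 156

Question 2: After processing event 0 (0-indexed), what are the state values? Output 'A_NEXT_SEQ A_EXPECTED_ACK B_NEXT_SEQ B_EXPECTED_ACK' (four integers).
After event 0: A_seq=0 A_ack=200 B_seq=200 B_ack=0

0 200 200 0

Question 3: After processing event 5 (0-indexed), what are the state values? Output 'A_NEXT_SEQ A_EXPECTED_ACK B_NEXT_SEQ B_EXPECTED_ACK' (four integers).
After event 0: A_seq=0 A_ack=200 B_seq=200 B_ack=0
After event 1: A_seq=30 A_ack=200 B_seq=200 B_ack=30
After event 2: A_seq=30 A_ack=200 B_seq=345 B_ack=30
After event 3: A_seq=30 A_ack=200 B_seq=508 B_ack=30
After event 4: A_seq=30 A_ack=508 B_seq=508 B_ack=30
After event 5: A_seq=156 A_ack=508 B_seq=508 B_ack=156

156 508 508 156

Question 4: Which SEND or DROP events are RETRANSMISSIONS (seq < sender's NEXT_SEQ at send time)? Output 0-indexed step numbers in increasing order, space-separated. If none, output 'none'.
Answer: 4 6

Derivation:
Step 1: SEND seq=0 -> fresh
Step 2: DROP seq=200 -> fresh
Step 3: SEND seq=345 -> fresh
Step 4: SEND seq=200 -> retransmit
Step 5: SEND seq=30 -> fresh
Step 6: SEND seq=200 -> retransmit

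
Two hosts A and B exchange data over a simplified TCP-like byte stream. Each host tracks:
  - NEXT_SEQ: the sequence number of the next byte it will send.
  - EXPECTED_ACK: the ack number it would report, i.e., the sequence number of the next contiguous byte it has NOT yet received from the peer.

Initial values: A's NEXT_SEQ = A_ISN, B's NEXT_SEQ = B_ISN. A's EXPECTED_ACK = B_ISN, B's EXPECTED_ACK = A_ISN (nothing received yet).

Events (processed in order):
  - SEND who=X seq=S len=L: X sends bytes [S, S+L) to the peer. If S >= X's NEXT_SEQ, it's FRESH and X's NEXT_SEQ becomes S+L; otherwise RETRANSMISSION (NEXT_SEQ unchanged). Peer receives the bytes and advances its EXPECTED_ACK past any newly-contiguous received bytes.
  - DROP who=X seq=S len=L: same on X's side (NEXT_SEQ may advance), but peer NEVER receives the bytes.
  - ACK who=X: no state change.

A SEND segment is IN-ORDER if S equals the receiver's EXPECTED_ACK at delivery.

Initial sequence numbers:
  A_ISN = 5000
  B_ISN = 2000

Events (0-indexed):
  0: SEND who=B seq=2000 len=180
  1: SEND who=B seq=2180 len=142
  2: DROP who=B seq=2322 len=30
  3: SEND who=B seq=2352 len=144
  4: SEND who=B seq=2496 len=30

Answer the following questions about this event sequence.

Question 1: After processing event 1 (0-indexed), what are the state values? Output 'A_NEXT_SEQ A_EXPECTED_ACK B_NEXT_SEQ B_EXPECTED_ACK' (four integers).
After event 0: A_seq=5000 A_ack=2180 B_seq=2180 B_ack=5000
After event 1: A_seq=5000 A_ack=2322 B_seq=2322 B_ack=5000

5000 2322 2322 5000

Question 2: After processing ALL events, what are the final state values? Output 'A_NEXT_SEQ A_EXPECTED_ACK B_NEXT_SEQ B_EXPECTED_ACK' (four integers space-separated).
Answer: 5000 2322 2526 5000

Derivation:
After event 0: A_seq=5000 A_ack=2180 B_seq=2180 B_ack=5000
After event 1: A_seq=5000 A_ack=2322 B_seq=2322 B_ack=5000
After event 2: A_seq=5000 A_ack=2322 B_seq=2352 B_ack=5000
After event 3: A_seq=5000 A_ack=2322 B_seq=2496 B_ack=5000
After event 4: A_seq=5000 A_ack=2322 B_seq=2526 B_ack=5000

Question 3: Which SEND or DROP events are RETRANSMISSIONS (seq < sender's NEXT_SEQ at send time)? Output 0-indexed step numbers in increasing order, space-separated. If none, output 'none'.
Step 0: SEND seq=2000 -> fresh
Step 1: SEND seq=2180 -> fresh
Step 2: DROP seq=2322 -> fresh
Step 3: SEND seq=2352 -> fresh
Step 4: SEND seq=2496 -> fresh

Answer: none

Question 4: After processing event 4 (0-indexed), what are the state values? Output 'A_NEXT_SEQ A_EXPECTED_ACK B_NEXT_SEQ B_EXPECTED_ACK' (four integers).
After event 0: A_seq=5000 A_ack=2180 B_seq=2180 B_ack=5000
After event 1: A_seq=5000 A_ack=2322 B_seq=2322 B_ack=5000
After event 2: A_seq=5000 A_ack=2322 B_seq=2352 B_ack=5000
After event 3: A_seq=5000 A_ack=2322 B_seq=2496 B_ack=5000
After event 4: A_seq=5000 A_ack=2322 B_seq=2526 B_ack=5000

5000 2322 2526 5000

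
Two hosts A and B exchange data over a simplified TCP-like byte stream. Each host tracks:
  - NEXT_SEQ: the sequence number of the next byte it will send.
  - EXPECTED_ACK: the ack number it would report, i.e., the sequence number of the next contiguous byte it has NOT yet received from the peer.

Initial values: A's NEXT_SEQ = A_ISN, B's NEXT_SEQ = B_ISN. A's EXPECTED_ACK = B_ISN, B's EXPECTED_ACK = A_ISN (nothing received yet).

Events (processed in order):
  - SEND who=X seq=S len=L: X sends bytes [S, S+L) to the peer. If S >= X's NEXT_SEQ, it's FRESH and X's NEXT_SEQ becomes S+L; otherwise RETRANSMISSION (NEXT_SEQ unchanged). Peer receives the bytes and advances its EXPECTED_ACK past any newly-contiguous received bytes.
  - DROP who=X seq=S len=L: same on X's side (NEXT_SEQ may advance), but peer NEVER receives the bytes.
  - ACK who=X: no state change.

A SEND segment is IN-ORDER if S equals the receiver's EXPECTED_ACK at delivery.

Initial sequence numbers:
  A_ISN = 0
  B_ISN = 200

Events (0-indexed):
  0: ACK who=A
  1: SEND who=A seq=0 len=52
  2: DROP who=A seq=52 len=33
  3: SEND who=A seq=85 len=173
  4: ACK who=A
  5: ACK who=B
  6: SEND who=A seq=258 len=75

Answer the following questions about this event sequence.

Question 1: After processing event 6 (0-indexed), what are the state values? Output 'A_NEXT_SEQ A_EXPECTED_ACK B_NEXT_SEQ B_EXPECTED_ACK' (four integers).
After event 0: A_seq=0 A_ack=200 B_seq=200 B_ack=0
After event 1: A_seq=52 A_ack=200 B_seq=200 B_ack=52
After event 2: A_seq=85 A_ack=200 B_seq=200 B_ack=52
After event 3: A_seq=258 A_ack=200 B_seq=200 B_ack=52
After event 4: A_seq=258 A_ack=200 B_seq=200 B_ack=52
After event 5: A_seq=258 A_ack=200 B_seq=200 B_ack=52
After event 6: A_seq=333 A_ack=200 B_seq=200 B_ack=52

333 200 200 52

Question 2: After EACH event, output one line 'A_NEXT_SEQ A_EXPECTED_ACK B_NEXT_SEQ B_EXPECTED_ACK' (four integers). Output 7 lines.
0 200 200 0
52 200 200 52
85 200 200 52
258 200 200 52
258 200 200 52
258 200 200 52
333 200 200 52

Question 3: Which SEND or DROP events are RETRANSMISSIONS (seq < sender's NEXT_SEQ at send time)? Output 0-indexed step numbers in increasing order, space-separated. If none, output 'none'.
Step 1: SEND seq=0 -> fresh
Step 2: DROP seq=52 -> fresh
Step 3: SEND seq=85 -> fresh
Step 6: SEND seq=258 -> fresh

Answer: none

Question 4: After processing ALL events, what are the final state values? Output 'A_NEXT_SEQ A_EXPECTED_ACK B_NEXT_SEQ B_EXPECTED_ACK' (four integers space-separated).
After event 0: A_seq=0 A_ack=200 B_seq=200 B_ack=0
After event 1: A_seq=52 A_ack=200 B_seq=200 B_ack=52
After event 2: A_seq=85 A_ack=200 B_seq=200 B_ack=52
After event 3: A_seq=258 A_ack=200 B_seq=200 B_ack=52
After event 4: A_seq=258 A_ack=200 B_seq=200 B_ack=52
After event 5: A_seq=258 A_ack=200 B_seq=200 B_ack=52
After event 6: A_seq=333 A_ack=200 B_seq=200 B_ack=52

Answer: 333 200 200 52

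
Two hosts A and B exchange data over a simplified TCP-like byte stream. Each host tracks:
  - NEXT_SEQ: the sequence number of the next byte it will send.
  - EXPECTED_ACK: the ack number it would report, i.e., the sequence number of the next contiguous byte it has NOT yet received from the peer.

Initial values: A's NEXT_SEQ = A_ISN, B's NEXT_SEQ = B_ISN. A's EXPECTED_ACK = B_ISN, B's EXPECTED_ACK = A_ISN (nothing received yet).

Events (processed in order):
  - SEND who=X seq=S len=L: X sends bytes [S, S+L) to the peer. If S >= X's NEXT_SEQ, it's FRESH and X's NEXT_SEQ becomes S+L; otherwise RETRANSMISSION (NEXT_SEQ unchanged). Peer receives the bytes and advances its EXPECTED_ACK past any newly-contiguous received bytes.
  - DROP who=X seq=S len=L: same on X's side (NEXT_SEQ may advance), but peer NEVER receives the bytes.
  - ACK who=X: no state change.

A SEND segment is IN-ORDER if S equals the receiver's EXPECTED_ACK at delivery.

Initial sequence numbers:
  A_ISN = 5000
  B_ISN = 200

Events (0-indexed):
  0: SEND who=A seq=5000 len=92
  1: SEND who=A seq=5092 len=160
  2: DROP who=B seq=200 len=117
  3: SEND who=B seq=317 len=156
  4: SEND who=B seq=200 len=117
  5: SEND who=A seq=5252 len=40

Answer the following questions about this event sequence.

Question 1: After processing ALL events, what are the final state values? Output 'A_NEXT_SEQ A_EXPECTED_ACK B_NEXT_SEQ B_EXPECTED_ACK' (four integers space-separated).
Answer: 5292 473 473 5292

Derivation:
After event 0: A_seq=5092 A_ack=200 B_seq=200 B_ack=5092
After event 1: A_seq=5252 A_ack=200 B_seq=200 B_ack=5252
After event 2: A_seq=5252 A_ack=200 B_seq=317 B_ack=5252
After event 3: A_seq=5252 A_ack=200 B_seq=473 B_ack=5252
After event 4: A_seq=5252 A_ack=473 B_seq=473 B_ack=5252
After event 5: A_seq=5292 A_ack=473 B_seq=473 B_ack=5292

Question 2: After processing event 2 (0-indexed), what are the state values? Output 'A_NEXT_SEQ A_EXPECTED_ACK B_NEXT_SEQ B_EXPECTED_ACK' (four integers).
After event 0: A_seq=5092 A_ack=200 B_seq=200 B_ack=5092
After event 1: A_seq=5252 A_ack=200 B_seq=200 B_ack=5252
After event 2: A_seq=5252 A_ack=200 B_seq=317 B_ack=5252

5252 200 317 5252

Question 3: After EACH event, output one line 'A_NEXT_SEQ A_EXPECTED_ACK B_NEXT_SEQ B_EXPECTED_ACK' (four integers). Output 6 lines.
5092 200 200 5092
5252 200 200 5252
5252 200 317 5252
5252 200 473 5252
5252 473 473 5252
5292 473 473 5292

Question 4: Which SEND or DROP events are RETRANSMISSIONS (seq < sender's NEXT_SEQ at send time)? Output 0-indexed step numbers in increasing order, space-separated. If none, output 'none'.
Answer: 4

Derivation:
Step 0: SEND seq=5000 -> fresh
Step 1: SEND seq=5092 -> fresh
Step 2: DROP seq=200 -> fresh
Step 3: SEND seq=317 -> fresh
Step 4: SEND seq=200 -> retransmit
Step 5: SEND seq=5252 -> fresh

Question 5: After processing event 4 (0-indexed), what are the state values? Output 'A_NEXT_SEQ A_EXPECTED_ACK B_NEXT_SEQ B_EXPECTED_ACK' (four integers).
After event 0: A_seq=5092 A_ack=200 B_seq=200 B_ack=5092
After event 1: A_seq=5252 A_ack=200 B_seq=200 B_ack=5252
After event 2: A_seq=5252 A_ack=200 B_seq=317 B_ack=5252
After event 3: A_seq=5252 A_ack=200 B_seq=473 B_ack=5252
After event 4: A_seq=5252 A_ack=473 B_seq=473 B_ack=5252

5252 473 473 5252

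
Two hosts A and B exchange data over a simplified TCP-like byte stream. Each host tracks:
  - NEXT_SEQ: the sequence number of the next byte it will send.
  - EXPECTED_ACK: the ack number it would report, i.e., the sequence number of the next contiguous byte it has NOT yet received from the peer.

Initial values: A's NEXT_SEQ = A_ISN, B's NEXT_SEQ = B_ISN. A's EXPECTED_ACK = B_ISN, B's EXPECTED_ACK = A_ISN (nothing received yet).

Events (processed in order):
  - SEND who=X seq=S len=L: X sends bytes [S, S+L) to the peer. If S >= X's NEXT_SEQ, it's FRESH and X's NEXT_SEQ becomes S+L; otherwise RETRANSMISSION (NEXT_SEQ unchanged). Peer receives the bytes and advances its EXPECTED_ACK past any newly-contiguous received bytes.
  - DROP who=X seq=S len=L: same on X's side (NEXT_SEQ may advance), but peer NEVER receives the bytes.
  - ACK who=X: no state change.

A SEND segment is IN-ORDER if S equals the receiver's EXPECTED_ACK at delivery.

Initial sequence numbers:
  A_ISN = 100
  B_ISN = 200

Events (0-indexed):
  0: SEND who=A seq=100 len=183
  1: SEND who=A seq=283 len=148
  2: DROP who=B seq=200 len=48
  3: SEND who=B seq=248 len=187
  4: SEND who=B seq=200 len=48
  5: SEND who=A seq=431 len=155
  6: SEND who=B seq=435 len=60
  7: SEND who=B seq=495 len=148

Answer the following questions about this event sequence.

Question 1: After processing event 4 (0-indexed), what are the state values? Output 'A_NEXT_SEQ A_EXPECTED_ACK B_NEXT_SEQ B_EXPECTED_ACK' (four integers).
After event 0: A_seq=283 A_ack=200 B_seq=200 B_ack=283
After event 1: A_seq=431 A_ack=200 B_seq=200 B_ack=431
After event 2: A_seq=431 A_ack=200 B_seq=248 B_ack=431
After event 3: A_seq=431 A_ack=200 B_seq=435 B_ack=431
After event 4: A_seq=431 A_ack=435 B_seq=435 B_ack=431

431 435 435 431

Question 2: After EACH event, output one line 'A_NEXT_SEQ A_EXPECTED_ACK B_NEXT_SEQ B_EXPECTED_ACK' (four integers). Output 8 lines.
283 200 200 283
431 200 200 431
431 200 248 431
431 200 435 431
431 435 435 431
586 435 435 586
586 495 495 586
586 643 643 586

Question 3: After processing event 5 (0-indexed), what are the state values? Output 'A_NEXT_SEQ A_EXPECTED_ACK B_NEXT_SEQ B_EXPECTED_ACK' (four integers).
After event 0: A_seq=283 A_ack=200 B_seq=200 B_ack=283
After event 1: A_seq=431 A_ack=200 B_seq=200 B_ack=431
After event 2: A_seq=431 A_ack=200 B_seq=248 B_ack=431
After event 3: A_seq=431 A_ack=200 B_seq=435 B_ack=431
After event 4: A_seq=431 A_ack=435 B_seq=435 B_ack=431
After event 5: A_seq=586 A_ack=435 B_seq=435 B_ack=586

586 435 435 586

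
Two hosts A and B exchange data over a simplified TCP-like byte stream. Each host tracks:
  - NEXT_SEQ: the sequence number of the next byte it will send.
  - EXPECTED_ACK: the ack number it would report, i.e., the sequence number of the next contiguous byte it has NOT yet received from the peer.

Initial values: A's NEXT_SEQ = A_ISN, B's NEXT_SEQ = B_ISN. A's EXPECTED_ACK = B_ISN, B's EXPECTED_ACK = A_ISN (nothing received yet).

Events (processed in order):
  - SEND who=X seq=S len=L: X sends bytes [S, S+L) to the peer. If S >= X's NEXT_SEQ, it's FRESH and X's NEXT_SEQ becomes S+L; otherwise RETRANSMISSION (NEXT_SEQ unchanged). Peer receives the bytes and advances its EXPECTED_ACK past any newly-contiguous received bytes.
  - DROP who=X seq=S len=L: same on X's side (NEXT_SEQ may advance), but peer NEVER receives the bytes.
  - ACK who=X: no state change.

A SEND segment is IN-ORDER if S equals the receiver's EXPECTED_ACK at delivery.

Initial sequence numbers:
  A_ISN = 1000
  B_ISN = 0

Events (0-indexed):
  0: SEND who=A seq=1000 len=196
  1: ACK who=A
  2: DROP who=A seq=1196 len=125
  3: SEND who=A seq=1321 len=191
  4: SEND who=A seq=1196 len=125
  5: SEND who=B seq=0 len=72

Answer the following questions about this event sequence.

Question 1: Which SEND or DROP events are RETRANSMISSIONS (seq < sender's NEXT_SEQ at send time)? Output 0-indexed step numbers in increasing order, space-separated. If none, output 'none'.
Step 0: SEND seq=1000 -> fresh
Step 2: DROP seq=1196 -> fresh
Step 3: SEND seq=1321 -> fresh
Step 4: SEND seq=1196 -> retransmit
Step 5: SEND seq=0 -> fresh

Answer: 4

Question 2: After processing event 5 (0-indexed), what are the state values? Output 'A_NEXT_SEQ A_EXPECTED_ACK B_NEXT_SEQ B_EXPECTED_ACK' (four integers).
After event 0: A_seq=1196 A_ack=0 B_seq=0 B_ack=1196
After event 1: A_seq=1196 A_ack=0 B_seq=0 B_ack=1196
After event 2: A_seq=1321 A_ack=0 B_seq=0 B_ack=1196
After event 3: A_seq=1512 A_ack=0 B_seq=0 B_ack=1196
After event 4: A_seq=1512 A_ack=0 B_seq=0 B_ack=1512
After event 5: A_seq=1512 A_ack=72 B_seq=72 B_ack=1512

1512 72 72 1512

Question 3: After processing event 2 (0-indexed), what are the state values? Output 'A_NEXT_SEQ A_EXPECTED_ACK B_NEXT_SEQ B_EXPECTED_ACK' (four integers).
After event 0: A_seq=1196 A_ack=0 B_seq=0 B_ack=1196
After event 1: A_seq=1196 A_ack=0 B_seq=0 B_ack=1196
After event 2: A_seq=1321 A_ack=0 B_seq=0 B_ack=1196

1321 0 0 1196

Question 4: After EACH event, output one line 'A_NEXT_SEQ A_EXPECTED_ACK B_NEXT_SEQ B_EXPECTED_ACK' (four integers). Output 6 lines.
1196 0 0 1196
1196 0 0 1196
1321 0 0 1196
1512 0 0 1196
1512 0 0 1512
1512 72 72 1512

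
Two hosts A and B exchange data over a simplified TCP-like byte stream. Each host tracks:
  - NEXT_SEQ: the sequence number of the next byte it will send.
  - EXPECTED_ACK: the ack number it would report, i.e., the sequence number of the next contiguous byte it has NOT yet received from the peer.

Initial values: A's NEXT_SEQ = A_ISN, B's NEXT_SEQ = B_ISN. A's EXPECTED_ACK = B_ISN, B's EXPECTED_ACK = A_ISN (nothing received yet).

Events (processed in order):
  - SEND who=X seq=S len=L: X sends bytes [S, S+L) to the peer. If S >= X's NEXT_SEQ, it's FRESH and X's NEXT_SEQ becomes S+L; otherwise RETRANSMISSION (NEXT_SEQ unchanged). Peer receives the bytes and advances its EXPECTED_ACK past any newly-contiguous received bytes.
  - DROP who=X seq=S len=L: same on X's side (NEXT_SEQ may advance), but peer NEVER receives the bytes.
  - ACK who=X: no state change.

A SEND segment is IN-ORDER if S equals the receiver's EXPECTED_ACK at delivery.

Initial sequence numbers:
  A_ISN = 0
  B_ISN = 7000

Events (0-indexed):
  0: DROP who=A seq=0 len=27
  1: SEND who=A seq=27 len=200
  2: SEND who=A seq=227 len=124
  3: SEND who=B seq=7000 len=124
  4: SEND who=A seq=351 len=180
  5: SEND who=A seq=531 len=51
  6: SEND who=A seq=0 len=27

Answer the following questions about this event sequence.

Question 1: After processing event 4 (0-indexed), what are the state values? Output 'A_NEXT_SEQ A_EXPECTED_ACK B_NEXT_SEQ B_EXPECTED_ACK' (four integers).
After event 0: A_seq=27 A_ack=7000 B_seq=7000 B_ack=0
After event 1: A_seq=227 A_ack=7000 B_seq=7000 B_ack=0
After event 2: A_seq=351 A_ack=7000 B_seq=7000 B_ack=0
After event 3: A_seq=351 A_ack=7124 B_seq=7124 B_ack=0
After event 4: A_seq=531 A_ack=7124 B_seq=7124 B_ack=0

531 7124 7124 0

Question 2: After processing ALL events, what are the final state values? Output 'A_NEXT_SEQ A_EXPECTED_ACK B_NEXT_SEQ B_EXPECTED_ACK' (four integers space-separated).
After event 0: A_seq=27 A_ack=7000 B_seq=7000 B_ack=0
After event 1: A_seq=227 A_ack=7000 B_seq=7000 B_ack=0
After event 2: A_seq=351 A_ack=7000 B_seq=7000 B_ack=0
After event 3: A_seq=351 A_ack=7124 B_seq=7124 B_ack=0
After event 4: A_seq=531 A_ack=7124 B_seq=7124 B_ack=0
After event 5: A_seq=582 A_ack=7124 B_seq=7124 B_ack=0
After event 6: A_seq=582 A_ack=7124 B_seq=7124 B_ack=582

Answer: 582 7124 7124 582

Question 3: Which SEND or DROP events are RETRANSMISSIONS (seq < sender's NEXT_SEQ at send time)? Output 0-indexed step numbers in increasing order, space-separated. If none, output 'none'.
Step 0: DROP seq=0 -> fresh
Step 1: SEND seq=27 -> fresh
Step 2: SEND seq=227 -> fresh
Step 3: SEND seq=7000 -> fresh
Step 4: SEND seq=351 -> fresh
Step 5: SEND seq=531 -> fresh
Step 6: SEND seq=0 -> retransmit

Answer: 6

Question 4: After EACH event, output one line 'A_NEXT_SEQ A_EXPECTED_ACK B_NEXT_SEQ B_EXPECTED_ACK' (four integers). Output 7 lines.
27 7000 7000 0
227 7000 7000 0
351 7000 7000 0
351 7124 7124 0
531 7124 7124 0
582 7124 7124 0
582 7124 7124 582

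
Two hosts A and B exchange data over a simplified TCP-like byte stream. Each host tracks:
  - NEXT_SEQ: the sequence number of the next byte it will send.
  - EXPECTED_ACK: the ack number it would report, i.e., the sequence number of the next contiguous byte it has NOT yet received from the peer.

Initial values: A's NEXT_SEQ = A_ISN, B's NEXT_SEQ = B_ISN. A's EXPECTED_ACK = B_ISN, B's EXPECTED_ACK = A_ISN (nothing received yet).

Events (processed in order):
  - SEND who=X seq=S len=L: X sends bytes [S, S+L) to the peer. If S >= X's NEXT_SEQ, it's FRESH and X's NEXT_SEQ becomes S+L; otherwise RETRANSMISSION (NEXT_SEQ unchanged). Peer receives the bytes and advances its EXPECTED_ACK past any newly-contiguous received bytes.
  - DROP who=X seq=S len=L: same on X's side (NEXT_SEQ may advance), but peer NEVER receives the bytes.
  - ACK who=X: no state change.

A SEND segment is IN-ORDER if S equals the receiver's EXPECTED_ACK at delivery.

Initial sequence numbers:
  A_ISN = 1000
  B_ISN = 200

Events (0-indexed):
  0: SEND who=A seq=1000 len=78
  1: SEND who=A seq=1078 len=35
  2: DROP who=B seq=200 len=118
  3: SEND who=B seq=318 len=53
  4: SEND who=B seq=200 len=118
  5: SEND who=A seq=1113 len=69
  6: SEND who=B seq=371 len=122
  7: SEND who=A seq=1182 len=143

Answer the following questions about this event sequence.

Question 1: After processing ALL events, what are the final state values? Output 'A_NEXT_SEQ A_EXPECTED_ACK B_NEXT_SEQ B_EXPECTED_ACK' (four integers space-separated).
After event 0: A_seq=1078 A_ack=200 B_seq=200 B_ack=1078
After event 1: A_seq=1113 A_ack=200 B_seq=200 B_ack=1113
After event 2: A_seq=1113 A_ack=200 B_seq=318 B_ack=1113
After event 3: A_seq=1113 A_ack=200 B_seq=371 B_ack=1113
After event 4: A_seq=1113 A_ack=371 B_seq=371 B_ack=1113
After event 5: A_seq=1182 A_ack=371 B_seq=371 B_ack=1182
After event 6: A_seq=1182 A_ack=493 B_seq=493 B_ack=1182
After event 7: A_seq=1325 A_ack=493 B_seq=493 B_ack=1325

Answer: 1325 493 493 1325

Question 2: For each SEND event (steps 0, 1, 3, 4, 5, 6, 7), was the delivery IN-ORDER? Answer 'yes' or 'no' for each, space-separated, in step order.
Answer: yes yes no yes yes yes yes

Derivation:
Step 0: SEND seq=1000 -> in-order
Step 1: SEND seq=1078 -> in-order
Step 3: SEND seq=318 -> out-of-order
Step 4: SEND seq=200 -> in-order
Step 5: SEND seq=1113 -> in-order
Step 6: SEND seq=371 -> in-order
Step 7: SEND seq=1182 -> in-order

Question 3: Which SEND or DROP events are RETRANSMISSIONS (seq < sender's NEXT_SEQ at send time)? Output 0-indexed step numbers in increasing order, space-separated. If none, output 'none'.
Answer: 4

Derivation:
Step 0: SEND seq=1000 -> fresh
Step 1: SEND seq=1078 -> fresh
Step 2: DROP seq=200 -> fresh
Step 3: SEND seq=318 -> fresh
Step 4: SEND seq=200 -> retransmit
Step 5: SEND seq=1113 -> fresh
Step 6: SEND seq=371 -> fresh
Step 7: SEND seq=1182 -> fresh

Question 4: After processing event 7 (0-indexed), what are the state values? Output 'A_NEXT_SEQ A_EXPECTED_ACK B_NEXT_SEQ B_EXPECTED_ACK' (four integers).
After event 0: A_seq=1078 A_ack=200 B_seq=200 B_ack=1078
After event 1: A_seq=1113 A_ack=200 B_seq=200 B_ack=1113
After event 2: A_seq=1113 A_ack=200 B_seq=318 B_ack=1113
After event 3: A_seq=1113 A_ack=200 B_seq=371 B_ack=1113
After event 4: A_seq=1113 A_ack=371 B_seq=371 B_ack=1113
After event 5: A_seq=1182 A_ack=371 B_seq=371 B_ack=1182
After event 6: A_seq=1182 A_ack=493 B_seq=493 B_ack=1182
After event 7: A_seq=1325 A_ack=493 B_seq=493 B_ack=1325

1325 493 493 1325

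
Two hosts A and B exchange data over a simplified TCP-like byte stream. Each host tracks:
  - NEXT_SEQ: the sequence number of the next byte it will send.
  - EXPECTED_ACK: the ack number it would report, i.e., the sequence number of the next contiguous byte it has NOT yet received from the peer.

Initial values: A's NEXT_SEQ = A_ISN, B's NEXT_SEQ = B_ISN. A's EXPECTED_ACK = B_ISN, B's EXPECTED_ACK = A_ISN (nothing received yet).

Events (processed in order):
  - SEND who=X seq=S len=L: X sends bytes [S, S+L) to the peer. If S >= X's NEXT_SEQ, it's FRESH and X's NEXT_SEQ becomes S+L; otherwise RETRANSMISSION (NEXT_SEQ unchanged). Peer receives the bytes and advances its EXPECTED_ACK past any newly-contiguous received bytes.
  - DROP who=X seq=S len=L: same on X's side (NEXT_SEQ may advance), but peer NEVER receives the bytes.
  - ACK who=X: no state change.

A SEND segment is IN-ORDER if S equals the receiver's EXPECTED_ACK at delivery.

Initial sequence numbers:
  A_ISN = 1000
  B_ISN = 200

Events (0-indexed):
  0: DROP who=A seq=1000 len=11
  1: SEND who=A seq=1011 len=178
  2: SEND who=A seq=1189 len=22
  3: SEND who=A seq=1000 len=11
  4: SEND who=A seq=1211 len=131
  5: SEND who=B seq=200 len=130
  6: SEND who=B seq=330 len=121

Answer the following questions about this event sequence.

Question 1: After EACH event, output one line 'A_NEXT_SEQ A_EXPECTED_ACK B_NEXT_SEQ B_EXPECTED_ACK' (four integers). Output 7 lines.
1011 200 200 1000
1189 200 200 1000
1211 200 200 1000
1211 200 200 1211
1342 200 200 1342
1342 330 330 1342
1342 451 451 1342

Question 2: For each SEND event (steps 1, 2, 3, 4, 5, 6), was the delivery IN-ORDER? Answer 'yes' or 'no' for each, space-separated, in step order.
Step 1: SEND seq=1011 -> out-of-order
Step 2: SEND seq=1189 -> out-of-order
Step 3: SEND seq=1000 -> in-order
Step 4: SEND seq=1211 -> in-order
Step 5: SEND seq=200 -> in-order
Step 6: SEND seq=330 -> in-order

Answer: no no yes yes yes yes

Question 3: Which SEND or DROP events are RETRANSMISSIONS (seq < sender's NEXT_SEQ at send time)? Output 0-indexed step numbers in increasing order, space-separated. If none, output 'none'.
Answer: 3

Derivation:
Step 0: DROP seq=1000 -> fresh
Step 1: SEND seq=1011 -> fresh
Step 2: SEND seq=1189 -> fresh
Step 3: SEND seq=1000 -> retransmit
Step 4: SEND seq=1211 -> fresh
Step 5: SEND seq=200 -> fresh
Step 6: SEND seq=330 -> fresh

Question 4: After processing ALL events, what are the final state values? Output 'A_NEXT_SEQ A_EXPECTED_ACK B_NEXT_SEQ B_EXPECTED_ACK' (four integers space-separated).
After event 0: A_seq=1011 A_ack=200 B_seq=200 B_ack=1000
After event 1: A_seq=1189 A_ack=200 B_seq=200 B_ack=1000
After event 2: A_seq=1211 A_ack=200 B_seq=200 B_ack=1000
After event 3: A_seq=1211 A_ack=200 B_seq=200 B_ack=1211
After event 4: A_seq=1342 A_ack=200 B_seq=200 B_ack=1342
After event 5: A_seq=1342 A_ack=330 B_seq=330 B_ack=1342
After event 6: A_seq=1342 A_ack=451 B_seq=451 B_ack=1342

Answer: 1342 451 451 1342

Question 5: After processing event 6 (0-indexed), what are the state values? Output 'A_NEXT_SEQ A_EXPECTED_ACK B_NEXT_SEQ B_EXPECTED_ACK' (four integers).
After event 0: A_seq=1011 A_ack=200 B_seq=200 B_ack=1000
After event 1: A_seq=1189 A_ack=200 B_seq=200 B_ack=1000
After event 2: A_seq=1211 A_ack=200 B_seq=200 B_ack=1000
After event 3: A_seq=1211 A_ack=200 B_seq=200 B_ack=1211
After event 4: A_seq=1342 A_ack=200 B_seq=200 B_ack=1342
After event 5: A_seq=1342 A_ack=330 B_seq=330 B_ack=1342
After event 6: A_seq=1342 A_ack=451 B_seq=451 B_ack=1342

1342 451 451 1342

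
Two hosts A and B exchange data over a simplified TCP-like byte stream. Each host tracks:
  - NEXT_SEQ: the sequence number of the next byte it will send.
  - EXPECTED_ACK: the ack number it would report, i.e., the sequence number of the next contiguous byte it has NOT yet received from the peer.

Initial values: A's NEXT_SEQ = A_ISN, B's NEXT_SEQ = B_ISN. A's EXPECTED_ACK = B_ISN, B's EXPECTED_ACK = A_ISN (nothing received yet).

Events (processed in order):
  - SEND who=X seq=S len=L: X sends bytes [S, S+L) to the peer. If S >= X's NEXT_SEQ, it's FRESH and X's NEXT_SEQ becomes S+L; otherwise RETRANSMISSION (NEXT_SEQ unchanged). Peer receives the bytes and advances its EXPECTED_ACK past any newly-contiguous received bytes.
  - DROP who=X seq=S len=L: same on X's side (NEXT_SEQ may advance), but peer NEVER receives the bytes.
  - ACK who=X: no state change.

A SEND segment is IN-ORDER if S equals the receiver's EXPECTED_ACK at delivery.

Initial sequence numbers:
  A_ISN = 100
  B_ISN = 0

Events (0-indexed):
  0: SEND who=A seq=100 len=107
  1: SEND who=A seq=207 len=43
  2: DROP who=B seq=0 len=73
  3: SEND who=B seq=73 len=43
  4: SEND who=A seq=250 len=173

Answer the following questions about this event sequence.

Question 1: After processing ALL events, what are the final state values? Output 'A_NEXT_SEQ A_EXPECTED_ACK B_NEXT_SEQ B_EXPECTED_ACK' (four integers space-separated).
After event 0: A_seq=207 A_ack=0 B_seq=0 B_ack=207
After event 1: A_seq=250 A_ack=0 B_seq=0 B_ack=250
After event 2: A_seq=250 A_ack=0 B_seq=73 B_ack=250
After event 3: A_seq=250 A_ack=0 B_seq=116 B_ack=250
After event 4: A_seq=423 A_ack=0 B_seq=116 B_ack=423

Answer: 423 0 116 423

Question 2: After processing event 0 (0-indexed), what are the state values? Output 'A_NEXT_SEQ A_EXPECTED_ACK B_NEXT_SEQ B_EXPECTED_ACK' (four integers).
After event 0: A_seq=207 A_ack=0 B_seq=0 B_ack=207

207 0 0 207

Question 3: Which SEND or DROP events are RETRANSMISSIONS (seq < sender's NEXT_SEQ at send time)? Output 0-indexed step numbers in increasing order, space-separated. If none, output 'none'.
Step 0: SEND seq=100 -> fresh
Step 1: SEND seq=207 -> fresh
Step 2: DROP seq=0 -> fresh
Step 3: SEND seq=73 -> fresh
Step 4: SEND seq=250 -> fresh

Answer: none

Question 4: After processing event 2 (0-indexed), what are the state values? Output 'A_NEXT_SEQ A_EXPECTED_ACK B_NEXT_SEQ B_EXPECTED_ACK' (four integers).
After event 0: A_seq=207 A_ack=0 B_seq=0 B_ack=207
After event 1: A_seq=250 A_ack=0 B_seq=0 B_ack=250
After event 2: A_seq=250 A_ack=0 B_seq=73 B_ack=250

250 0 73 250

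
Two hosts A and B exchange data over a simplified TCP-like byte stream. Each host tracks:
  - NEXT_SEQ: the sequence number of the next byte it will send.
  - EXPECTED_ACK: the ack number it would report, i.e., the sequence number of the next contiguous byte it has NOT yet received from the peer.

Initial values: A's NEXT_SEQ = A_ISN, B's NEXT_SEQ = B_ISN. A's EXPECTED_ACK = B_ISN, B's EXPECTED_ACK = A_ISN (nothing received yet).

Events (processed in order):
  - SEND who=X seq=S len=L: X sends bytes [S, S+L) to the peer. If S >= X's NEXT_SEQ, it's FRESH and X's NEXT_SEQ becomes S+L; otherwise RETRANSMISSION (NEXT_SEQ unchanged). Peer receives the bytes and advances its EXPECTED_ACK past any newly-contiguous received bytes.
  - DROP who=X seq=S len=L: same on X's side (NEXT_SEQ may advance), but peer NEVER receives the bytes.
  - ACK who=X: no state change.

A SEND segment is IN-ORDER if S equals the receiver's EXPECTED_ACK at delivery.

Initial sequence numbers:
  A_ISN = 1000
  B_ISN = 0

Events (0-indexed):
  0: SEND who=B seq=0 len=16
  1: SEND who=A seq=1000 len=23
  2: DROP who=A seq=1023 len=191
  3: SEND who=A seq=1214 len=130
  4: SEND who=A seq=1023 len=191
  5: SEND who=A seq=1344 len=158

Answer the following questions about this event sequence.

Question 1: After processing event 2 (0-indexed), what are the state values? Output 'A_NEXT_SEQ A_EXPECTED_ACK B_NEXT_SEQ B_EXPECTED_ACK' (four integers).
After event 0: A_seq=1000 A_ack=16 B_seq=16 B_ack=1000
After event 1: A_seq=1023 A_ack=16 B_seq=16 B_ack=1023
After event 2: A_seq=1214 A_ack=16 B_seq=16 B_ack=1023

1214 16 16 1023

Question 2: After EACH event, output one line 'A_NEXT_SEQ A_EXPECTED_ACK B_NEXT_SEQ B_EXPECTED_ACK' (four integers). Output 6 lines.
1000 16 16 1000
1023 16 16 1023
1214 16 16 1023
1344 16 16 1023
1344 16 16 1344
1502 16 16 1502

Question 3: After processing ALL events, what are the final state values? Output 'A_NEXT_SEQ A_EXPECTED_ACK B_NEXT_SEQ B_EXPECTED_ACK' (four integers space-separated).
Answer: 1502 16 16 1502

Derivation:
After event 0: A_seq=1000 A_ack=16 B_seq=16 B_ack=1000
After event 1: A_seq=1023 A_ack=16 B_seq=16 B_ack=1023
After event 2: A_seq=1214 A_ack=16 B_seq=16 B_ack=1023
After event 3: A_seq=1344 A_ack=16 B_seq=16 B_ack=1023
After event 4: A_seq=1344 A_ack=16 B_seq=16 B_ack=1344
After event 5: A_seq=1502 A_ack=16 B_seq=16 B_ack=1502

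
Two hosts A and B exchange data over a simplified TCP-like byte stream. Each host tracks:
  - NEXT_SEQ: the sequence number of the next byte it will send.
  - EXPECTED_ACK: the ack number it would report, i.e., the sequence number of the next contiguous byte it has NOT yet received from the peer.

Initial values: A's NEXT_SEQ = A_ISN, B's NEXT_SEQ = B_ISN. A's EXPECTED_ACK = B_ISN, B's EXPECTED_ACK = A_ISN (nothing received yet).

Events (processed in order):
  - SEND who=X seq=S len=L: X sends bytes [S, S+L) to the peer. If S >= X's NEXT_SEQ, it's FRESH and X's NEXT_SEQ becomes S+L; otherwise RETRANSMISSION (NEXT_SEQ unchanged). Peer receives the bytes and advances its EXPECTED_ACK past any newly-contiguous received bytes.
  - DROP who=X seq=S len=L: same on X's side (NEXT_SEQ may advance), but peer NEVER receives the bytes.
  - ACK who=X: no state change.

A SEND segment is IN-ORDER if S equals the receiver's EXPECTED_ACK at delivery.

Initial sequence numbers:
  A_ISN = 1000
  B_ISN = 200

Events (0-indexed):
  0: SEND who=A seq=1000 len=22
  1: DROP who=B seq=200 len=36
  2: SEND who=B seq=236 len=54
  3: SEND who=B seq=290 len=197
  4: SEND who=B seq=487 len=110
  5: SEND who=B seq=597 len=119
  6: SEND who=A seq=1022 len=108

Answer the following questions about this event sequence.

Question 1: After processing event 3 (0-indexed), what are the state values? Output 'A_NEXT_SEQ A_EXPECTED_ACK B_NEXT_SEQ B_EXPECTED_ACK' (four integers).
After event 0: A_seq=1022 A_ack=200 B_seq=200 B_ack=1022
After event 1: A_seq=1022 A_ack=200 B_seq=236 B_ack=1022
After event 2: A_seq=1022 A_ack=200 B_seq=290 B_ack=1022
After event 3: A_seq=1022 A_ack=200 B_seq=487 B_ack=1022

1022 200 487 1022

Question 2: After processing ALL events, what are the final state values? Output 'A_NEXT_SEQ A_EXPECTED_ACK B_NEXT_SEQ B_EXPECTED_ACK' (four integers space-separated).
Answer: 1130 200 716 1130

Derivation:
After event 0: A_seq=1022 A_ack=200 B_seq=200 B_ack=1022
After event 1: A_seq=1022 A_ack=200 B_seq=236 B_ack=1022
After event 2: A_seq=1022 A_ack=200 B_seq=290 B_ack=1022
After event 3: A_seq=1022 A_ack=200 B_seq=487 B_ack=1022
After event 4: A_seq=1022 A_ack=200 B_seq=597 B_ack=1022
After event 5: A_seq=1022 A_ack=200 B_seq=716 B_ack=1022
After event 6: A_seq=1130 A_ack=200 B_seq=716 B_ack=1130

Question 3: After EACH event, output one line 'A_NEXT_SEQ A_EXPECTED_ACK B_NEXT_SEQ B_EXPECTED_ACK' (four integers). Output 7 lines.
1022 200 200 1022
1022 200 236 1022
1022 200 290 1022
1022 200 487 1022
1022 200 597 1022
1022 200 716 1022
1130 200 716 1130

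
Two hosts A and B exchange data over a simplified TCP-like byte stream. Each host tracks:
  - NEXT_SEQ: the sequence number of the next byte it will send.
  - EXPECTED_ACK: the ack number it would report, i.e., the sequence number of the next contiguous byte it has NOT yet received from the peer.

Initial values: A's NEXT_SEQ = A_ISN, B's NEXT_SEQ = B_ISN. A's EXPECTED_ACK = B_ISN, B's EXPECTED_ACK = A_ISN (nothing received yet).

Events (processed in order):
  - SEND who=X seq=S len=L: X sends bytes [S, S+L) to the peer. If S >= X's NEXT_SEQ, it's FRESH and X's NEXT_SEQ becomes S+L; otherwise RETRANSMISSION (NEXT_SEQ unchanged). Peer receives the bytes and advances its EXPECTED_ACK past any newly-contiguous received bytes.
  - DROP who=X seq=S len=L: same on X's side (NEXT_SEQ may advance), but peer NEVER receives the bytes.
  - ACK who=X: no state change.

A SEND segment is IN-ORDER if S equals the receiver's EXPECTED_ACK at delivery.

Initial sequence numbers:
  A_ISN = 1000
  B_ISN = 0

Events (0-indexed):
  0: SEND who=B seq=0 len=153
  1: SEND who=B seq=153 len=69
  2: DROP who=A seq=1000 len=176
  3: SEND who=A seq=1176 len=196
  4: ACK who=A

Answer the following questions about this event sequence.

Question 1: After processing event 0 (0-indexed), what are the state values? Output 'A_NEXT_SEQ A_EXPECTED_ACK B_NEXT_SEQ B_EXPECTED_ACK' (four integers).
After event 0: A_seq=1000 A_ack=153 B_seq=153 B_ack=1000

1000 153 153 1000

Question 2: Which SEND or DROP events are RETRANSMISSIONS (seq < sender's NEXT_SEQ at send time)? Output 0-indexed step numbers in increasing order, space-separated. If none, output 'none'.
Answer: none

Derivation:
Step 0: SEND seq=0 -> fresh
Step 1: SEND seq=153 -> fresh
Step 2: DROP seq=1000 -> fresh
Step 3: SEND seq=1176 -> fresh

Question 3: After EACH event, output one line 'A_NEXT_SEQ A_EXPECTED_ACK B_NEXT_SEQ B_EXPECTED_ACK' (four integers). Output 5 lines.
1000 153 153 1000
1000 222 222 1000
1176 222 222 1000
1372 222 222 1000
1372 222 222 1000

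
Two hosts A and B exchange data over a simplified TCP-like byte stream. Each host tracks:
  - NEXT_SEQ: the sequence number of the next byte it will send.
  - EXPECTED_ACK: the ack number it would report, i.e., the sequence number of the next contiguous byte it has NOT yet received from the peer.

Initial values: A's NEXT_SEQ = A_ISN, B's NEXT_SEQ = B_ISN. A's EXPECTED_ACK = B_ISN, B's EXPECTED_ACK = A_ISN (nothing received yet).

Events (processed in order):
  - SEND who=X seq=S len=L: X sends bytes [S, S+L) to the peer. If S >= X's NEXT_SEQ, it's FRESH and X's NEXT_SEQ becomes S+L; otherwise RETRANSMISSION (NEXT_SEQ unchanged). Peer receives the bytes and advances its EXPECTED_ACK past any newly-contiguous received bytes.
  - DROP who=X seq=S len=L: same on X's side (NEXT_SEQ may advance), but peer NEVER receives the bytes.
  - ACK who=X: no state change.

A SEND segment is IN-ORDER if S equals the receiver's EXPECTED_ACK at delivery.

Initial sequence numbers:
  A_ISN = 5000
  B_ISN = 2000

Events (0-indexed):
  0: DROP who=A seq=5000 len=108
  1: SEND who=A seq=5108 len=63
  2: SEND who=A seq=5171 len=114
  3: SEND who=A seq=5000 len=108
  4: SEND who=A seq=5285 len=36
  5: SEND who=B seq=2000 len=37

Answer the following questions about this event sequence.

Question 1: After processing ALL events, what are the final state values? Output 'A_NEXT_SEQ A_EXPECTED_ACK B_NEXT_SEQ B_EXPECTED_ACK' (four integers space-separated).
Answer: 5321 2037 2037 5321

Derivation:
After event 0: A_seq=5108 A_ack=2000 B_seq=2000 B_ack=5000
After event 1: A_seq=5171 A_ack=2000 B_seq=2000 B_ack=5000
After event 2: A_seq=5285 A_ack=2000 B_seq=2000 B_ack=5000
After event 3: A_seq=5285 A_ack=2000 B_seq=2000 B_ack=5285
After event 4: A_seq=5321 A_ack=2000 B_seq=2000 B_ack=5321
After event 5: A_seq=5321 A_ack=2037 B_seq=2037 B_ack=5321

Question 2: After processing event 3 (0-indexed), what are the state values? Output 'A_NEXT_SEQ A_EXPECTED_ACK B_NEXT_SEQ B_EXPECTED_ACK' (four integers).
After event 0: A_seq=5108 A_ack=2000 B_seq=2000 B_ack=5000
After event 1: A_seq=5171 A_ack=2000 B_seq=2000 B_ack=5000
After event 2: A_seq=5285 A_ack=2000 B_seq=2000 B_ack=5000
After event 3: A_seq=5285 A_ack=2000 B_seq=2000 B_ack=5285

5285 2000 2000 5285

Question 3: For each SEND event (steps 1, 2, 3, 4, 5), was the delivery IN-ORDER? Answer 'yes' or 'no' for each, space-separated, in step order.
Answer: no no yes yes yes

Derivation:
Step 1: SEND seq=5108 -> out-of-order
Step 2: SEND seq=5171 -> out-of-order
Step 3: SEND seq=5000 -> in-order
Step 4: SEND seq=5285 -> in-order
Step 5: SEND seq=2000 -> in-order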